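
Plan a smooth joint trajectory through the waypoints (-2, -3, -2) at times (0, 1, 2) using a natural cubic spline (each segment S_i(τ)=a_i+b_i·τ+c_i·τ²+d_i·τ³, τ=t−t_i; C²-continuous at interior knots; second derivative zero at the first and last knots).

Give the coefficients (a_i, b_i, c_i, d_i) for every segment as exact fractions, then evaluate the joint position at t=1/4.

Δ: Δ0=-1, Δ1=1
row 1: diag=4, rhs=12; c'=1/4, d'=3
back: M1=3
M: M0=0, M1=3, M2=0
seg 0: a=-2, c=M0/2=0, d=(M1−M0)/(6·1)=1/2, b=Δ0−h0·(2M0+M1)/6=-3/2
seg 1: a=-3, c=M1/2=3/2, d=(M2−M1)/(6·1)=-1/2, b=Δ1−h1·(2M1+M2)/6=0
t_q=1/4 → seg 0, τ=1/4; S=-2+-3/2·τ+0·τ²+1/2·τ³=-303/128

  seg 0: a=-2 b=-3/2 c=0 d=1/2
  seg 1: a=-3 b=0 c=3/2 d=-1/2
S(1/4) = -303/128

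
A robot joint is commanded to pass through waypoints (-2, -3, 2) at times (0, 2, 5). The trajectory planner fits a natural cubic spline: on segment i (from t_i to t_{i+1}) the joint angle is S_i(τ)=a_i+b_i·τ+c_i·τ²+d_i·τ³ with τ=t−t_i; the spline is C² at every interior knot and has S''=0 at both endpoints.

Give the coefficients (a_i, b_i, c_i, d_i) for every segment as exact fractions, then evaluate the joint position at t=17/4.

  seg 0: a=-2 b=-14/15 c=0 d=13/120
  seg 1: a=-3 b=11/30 c=13/20 d=-13/180
S(17/4) = 75/256

Δ: Δ0=-1/2, Δ1=5/3
row 1: diag=10, rhs=13; c'=3/10, d'=13/10
back: M1=13/10
M: M0=0, M1=13/10, M2=0
seg 0: a=-2, c=M0/2=0, d=(M1−M0)/(6·2)=13/120, b=Δ0−h0·(2M0+M1)/6=-14/15
seg 1: a=-3, c=M1/2=13/20, d=(M2−M1)/(6·3)=-13/180, b=Δ1−h1·(2M1+M2)/6=11/30
t_q=17/4 → seg 1, τ=9/4; S=-3+11/30·τ+13/20·τ²+-13/180·τ³=75/256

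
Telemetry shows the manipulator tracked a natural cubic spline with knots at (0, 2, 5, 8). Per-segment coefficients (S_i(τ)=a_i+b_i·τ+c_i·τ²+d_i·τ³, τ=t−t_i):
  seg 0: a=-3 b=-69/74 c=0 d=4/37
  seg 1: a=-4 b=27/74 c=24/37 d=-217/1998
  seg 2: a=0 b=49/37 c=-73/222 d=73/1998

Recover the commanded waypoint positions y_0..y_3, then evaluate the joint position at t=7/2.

y_0=-3 y_1=-4 y_2=0 y_3=2
S(7/2) = -1397/592

y_0 = S_0(0) = a_0 = -3
y_1 = S_1(0) = a_1 = -4
y_2 = S_2(0) = a_2 = 0
y_3 = S_2(3) = 2
t_q=7/2 is in segment 1 (τ=3/2); S_1(τ)=-1397/592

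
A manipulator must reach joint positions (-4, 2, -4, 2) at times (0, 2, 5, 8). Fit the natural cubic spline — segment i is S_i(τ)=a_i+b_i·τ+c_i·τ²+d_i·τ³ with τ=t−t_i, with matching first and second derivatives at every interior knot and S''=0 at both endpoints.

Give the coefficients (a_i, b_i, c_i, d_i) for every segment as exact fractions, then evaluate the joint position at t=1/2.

Δ: Δ0=3, Δ1=-2, Δ2=2
row 1: diag=10, rhs=-30; c'=3/10, d'=-3
row 2: denom=12−3·3/10=111/10; d'=(24−3·-3)/(111/10)=110/37
back: M2=110/37
back: M1=-3−3/10·110/37=-144/37
M: M0=0, M1=-144/37, M2=110/37, M3=0
seg 0: a=-4, c=M0/2=0, d=(M1−M0)/(6·2)=-12/37, b=Δ0−h0·(2M0+M1)/6=159/37
seg 1: a=2, c=M1/2=-72/37, d=(M2−M1)/(6·3)=127/333, b=Δ1−h1·(2M1+M2)/6=15/37
seg 2: a=-4, c=M2/2=55/37, d=(M3−M2)/(6·3)=-55/333, b=Δ2−h2·(2M2+M3)/6=-36/37
t_q=1/2 → seg 0, τ=1/2; S=-4+159/37·τ+0·τ²+-12/37·τ³=-70/37

  seg 0: a=-4 b=159/37 c=0 d=-12/37
  seg 1: a=2 b=15/37 c=-72/37 d=127/333
  seg 2: a=-4 b=-36/37 c=55/37 d=-55/333
S(1/2) = -70/37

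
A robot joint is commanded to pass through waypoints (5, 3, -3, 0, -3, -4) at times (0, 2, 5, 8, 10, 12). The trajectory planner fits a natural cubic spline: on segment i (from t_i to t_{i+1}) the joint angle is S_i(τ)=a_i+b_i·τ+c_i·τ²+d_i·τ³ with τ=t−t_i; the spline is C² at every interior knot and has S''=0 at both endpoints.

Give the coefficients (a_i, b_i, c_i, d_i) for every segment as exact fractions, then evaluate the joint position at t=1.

  seg 0: a=5 b=-356/643 c=0 d=-287/2572
  seg 1: a=3 b=-1217/643 c=-861/1286 d=815/3858
  seg 2: a=-3 b=-265/1286 c=792/643 d=-1067/3858
  seg 3: a=0 b=-182/643 c=-1617/1286 d=1669/5144
  seg 4: a=-3 b=-1825/1286 c=1773/2572 d=-591/5144
S(1) = 11149/2572

Δ: Δ0=-1, Δ1=-2, Δ2=1, Δ3=-3/2, Δ4=-1/2
row 1: diag=10, rhs=-6; c'=3/10, d'=-3/5
row 2: denom=12−3·3/10=111/10; d'=(18−3·-3/5)/(111/10)=66/37
row 3: denom=10−3·10/37=340/37; d'=(-15−3·66/37)/(340/37)=-753/340
row 4: denom=8−2·37/170=643/85; d'=(6−2·-753/340)/(643/85)=1773/1286
back: M4=1773/1286
back: M3=-753/340−37/170·1773/1286=-1617/643
back: M2=66/37−10/37·-1617/643=1584/643
back: M1=-3/5−3/10·1584/643=-861/643
M: M0=0, M1=-861/643, M2=1584/643, M3=-1617/643, M4=1773/1286, M5=0
seg 0: a=5, c=M0/2=0, d=(M1−M0)/(6·2)=-287/2572, b=Δ0−h0·(2M0+M1)/6=-356/643
seg 1: a=3, c=M1/2=-861/1286, d=(M2−M1)/(6·3)=815/3858, b=Δ1−h1·(2M1+M2)/6=-1217/643
seg 2: a=-3, c=M2/2=792/643, d=(M3−M2)/(6·3)=-1067/3858, b=Δ2−h2·(2M2+M3)/6=-265/1286
seg 3: a=0, c=M3/2=-1617/1286, d=(M4−M3)/(6·2)=1669/5144, b=Δ3−h3·(2M3+M4)/6=-182/643
seg 4: a=-3, c=M4/2=1773/2572, d=(M5−M4)/(6·2)=-591/5144, b=Δ4−h4·(2M4+M5)/6=-1825/1286
t_q=1 → seg 0, τ=1; S=5+-356/643·τ+0·τ²+-287/2572·τ³=11149/2572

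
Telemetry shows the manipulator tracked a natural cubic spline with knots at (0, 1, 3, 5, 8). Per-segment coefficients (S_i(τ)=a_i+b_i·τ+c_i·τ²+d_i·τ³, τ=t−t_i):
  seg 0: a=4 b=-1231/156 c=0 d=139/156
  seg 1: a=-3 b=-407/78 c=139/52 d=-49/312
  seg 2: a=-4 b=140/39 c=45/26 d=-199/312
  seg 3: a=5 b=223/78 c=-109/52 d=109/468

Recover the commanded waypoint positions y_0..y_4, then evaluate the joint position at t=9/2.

y_0 = S_0(0) = a_0 = 4
y_1 = S_1(0) = a_1 = -3
y_2 = S_2(0) = a_2 = -4
y_3 = S_3(0) = a_3 = 5
y_4 = S_3(3) = 1
t_q=9/2 is in segment 2 (τ=3/2); S_2(τ)=2601/832

y_0=4 y_1=-3 y_2=-4 y_3=5 y_4=1
S(9/2) = 2601/832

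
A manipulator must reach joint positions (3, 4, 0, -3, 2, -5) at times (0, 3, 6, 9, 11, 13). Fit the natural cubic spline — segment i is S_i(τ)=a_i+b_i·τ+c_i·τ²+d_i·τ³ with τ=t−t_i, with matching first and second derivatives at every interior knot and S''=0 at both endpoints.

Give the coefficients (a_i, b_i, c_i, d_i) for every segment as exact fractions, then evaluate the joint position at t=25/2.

Δ: Δ0=1/3, Δ1=-4/3, Δ2=-1, Δ3=5/2, Δ4=-7/2
row 1: diag=12, rhs=-10; c'=1/4, d'=-5/6
row 2: denom=12−3·1/4=45/4; d'=(2−3·-5/6)/(45/4)=2/5
row 3: denom=10−3·4/15=46/5; d'=(21−3·2/5)/(46/5)=99/46
row 4: denom=8−2·5/23=174/23; d'=(-36−2·99/46)/(174/23)=-309/58
back: M4=-309/58
back: M3=99/46−5/23·-309/58=96/29
back: M2=2/5−4/15·96/29=-14/29
back: M1=-5/6−1/4·-14/29=-62/87
M: M0=0, M1=-62/87, M2=-14/29, M3=96/29, M4=-309/58, M5=0
seg 0: a=3, c=M0/2=0, d=(M1−M0)/(6·3)=-31/783, b=Δ0−h0·(2M0+M1)/6=20/29
seg 1: a=4, c=M1/2=-31/87, d=(M2−M1)/(6·3)=10/783, b=Δ1−h1·(2M1+M2)/6=-11/29
seg 2: a=0, c=M2/2=-7/29, d=(M3−M2)/(6·3)=55/261, b=Δ2−h2·(2M2+M3)/6=-63/29
seg 3: a=-3, c=M3/2=48/29, d=(M4−M3)/(6·2)=-167/232, b=Δ3−h3·(2M3+M4)/6=60/29
seg 4: a=2, c=M4/2=-309/116, d=(M5−M4)/(6·2)=103/232, b=Δ4−h4·(2M4+M5)/6=3/58
t_q=25/2 → seg 4, τ=3/2; S=2+3/58·τ+-309/116·τ²+103/232·τ³=-4487/1856

  seg 0: a=3 b=20/29 c=0 d=-31/783
  seg 1: a=4 b=-11/29 c=-31/87 d=10/783
  seg 2: a=0 b=-63/29 c=-7/29 d=55/261
  seg 3: a=-3 b=60/29 c=48/29 d=-167/232
  seg 4: a=2 b=3/58 c=-309/116 d=103/232
S(25/2) = -4487/1856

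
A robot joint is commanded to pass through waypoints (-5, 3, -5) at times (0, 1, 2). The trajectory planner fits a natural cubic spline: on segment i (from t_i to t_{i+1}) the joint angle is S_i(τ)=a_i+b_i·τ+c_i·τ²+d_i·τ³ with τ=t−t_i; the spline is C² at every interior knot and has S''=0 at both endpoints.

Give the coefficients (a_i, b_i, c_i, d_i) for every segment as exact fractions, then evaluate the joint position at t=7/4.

  seg 0: a=-5 b=12 c=0 d=-4
  seg 1: a=3 b=0 c=-12 d=4
S(7/4) = -33/16

Δ: Δ0=8, Δ1=-8
row 1: diag=4, rhs=-96; c'=1/4, d'=-24
back: M1=-24
M: M0=0, M1=-24, M2=0
seg 0: a=-5, c=M0/2=0, d=(M1−M0)/(6·1)=-4, b=Δ0−h0·(2M0+M1)/6=12
seg 1: a=3, c=M1/2=-12, d=(M2−M1)/(6·1)=4, b=Δ1−h1·(2M1+M2)/6=0
t_q=7/4 → seg 1, τ=3/4; S=3+0·τ+-12·τ²+4·τ³=-33/16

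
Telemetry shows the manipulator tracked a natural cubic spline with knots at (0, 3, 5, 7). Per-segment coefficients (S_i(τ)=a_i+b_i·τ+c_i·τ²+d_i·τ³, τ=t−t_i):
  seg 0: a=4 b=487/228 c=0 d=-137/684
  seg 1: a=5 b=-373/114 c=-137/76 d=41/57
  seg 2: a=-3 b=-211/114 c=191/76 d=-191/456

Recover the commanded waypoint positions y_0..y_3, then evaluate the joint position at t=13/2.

y_0 = S_0(0) = a_0 = 4
y_1 = S_1(0) = a_1 = 5
y_2 = S_2(0) = a_2 = -3
y_3 = S_2(2) = 0
t_q=13/2 is in segment 2 (τ=3/2); S_2(τ)=-1867/1216

y_0=4 y_1=5 y_2=-3 y_3=0
S(13/2) = -1867/1216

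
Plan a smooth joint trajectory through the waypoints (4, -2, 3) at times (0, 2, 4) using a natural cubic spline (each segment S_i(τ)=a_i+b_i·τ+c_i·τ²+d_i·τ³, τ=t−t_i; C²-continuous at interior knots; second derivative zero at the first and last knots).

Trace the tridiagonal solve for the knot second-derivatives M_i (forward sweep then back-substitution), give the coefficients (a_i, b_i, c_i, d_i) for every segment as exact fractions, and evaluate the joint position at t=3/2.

Δ: Δ0=-3, Δ1=5/2
row 1: diag=8, rhs=33; c'=1/4, d'=33/8
back: M1=33/8
M: M0=0, M1=33/8, M2=0
seg 0: a=4, c=M0/2=0, d=(M1−M0)/(6·2)=11/32, b=Δ0−h0·(2M0+M1)/6=-35/8
seg 1: a=-2, c=M1/2=33/16, d=(M2−M1)/(6·2)=-11/32, b=Δ1−h1·(2M1+M2)/6=-1/4
t_q=3/2 → seg 0, τ=3/2; S=4+-35/8·τ+0·τ²+11/32·τ³=-359/256

  seg 0: a=4 b=-35/8 c=0 d=11/32
  seg 1: a=-2 b=-1/4 c=33/16 d=-11/32
S(3/2) = -359/256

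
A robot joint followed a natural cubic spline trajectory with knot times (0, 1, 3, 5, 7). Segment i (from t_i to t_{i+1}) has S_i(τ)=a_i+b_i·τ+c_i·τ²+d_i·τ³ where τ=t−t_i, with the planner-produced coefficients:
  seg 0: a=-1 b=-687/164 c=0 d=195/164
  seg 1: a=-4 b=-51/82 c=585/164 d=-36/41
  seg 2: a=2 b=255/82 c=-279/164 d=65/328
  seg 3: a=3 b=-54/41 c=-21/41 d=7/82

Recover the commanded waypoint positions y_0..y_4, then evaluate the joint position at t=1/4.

y_0 = S_0(0) = a_0 = -1
y_1 = S_1(0) = a_1 = -4
y_2 = S_2(0) = a_2 = 2
y_3 = S_3(0) = a_3 = 3
y_4 = S_3(2) = -1
t_q=1/4 is in segment 0 (τ=1/4); S_0(τ)=-21293/10496

y_0=-1 y_1=-4 y_2=2 y_3=3 y_4=-1
S(1/4) = -21293/10496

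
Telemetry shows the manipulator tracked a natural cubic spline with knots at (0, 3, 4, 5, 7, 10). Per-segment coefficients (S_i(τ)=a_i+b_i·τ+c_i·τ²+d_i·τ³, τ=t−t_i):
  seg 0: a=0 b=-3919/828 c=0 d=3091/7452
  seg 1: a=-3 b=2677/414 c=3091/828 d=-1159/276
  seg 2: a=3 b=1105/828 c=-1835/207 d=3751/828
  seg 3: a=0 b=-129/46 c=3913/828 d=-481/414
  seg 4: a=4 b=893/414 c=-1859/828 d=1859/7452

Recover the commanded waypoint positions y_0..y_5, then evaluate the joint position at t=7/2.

y_0 = S_0(0) = a_0 = 0
y_1 = S_1(0) = a_1 = -3
y_2 = S_2(0) = a_2 = 3
y_3 = S_3(0) = a_3 = 0
y_4 = S_4(0) = a_4 = 4
y_5 = S_4(3) = -3
t_q=7/2 is in segment 1 (τ=1/2); S_1(τ)=4249/6624

y_0=0 y_1=-3 y_2=3 y_3=0 y_4=4 y_5=-3
S(7/2) = 4249/6624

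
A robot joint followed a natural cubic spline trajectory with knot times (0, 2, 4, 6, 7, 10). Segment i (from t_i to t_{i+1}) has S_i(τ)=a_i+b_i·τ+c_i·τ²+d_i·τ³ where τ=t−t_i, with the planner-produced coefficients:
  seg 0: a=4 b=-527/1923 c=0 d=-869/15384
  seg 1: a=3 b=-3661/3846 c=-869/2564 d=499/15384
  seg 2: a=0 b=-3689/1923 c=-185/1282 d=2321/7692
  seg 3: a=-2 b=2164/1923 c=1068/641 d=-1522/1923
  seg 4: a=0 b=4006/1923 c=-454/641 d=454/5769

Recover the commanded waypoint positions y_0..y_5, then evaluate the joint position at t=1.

y_0=4 y_1=3 y_2=0 y_3=-2 y_4=0 y_5=2
S(1) = 18817/5128

y_0 = S_0(0) = a_0 = 4
y_1 = S_1(0) = a_1 = 3
y_2 = S_2(0) = a_2 = 0
y_3 = S_3(0) = a_3 = -2
y_4 = S_4(0) = a_4 = 0
y_5 = S_4(3) = 2
t_q=1 is in segment 0 (τ=1); S_0(τ)=18817/5128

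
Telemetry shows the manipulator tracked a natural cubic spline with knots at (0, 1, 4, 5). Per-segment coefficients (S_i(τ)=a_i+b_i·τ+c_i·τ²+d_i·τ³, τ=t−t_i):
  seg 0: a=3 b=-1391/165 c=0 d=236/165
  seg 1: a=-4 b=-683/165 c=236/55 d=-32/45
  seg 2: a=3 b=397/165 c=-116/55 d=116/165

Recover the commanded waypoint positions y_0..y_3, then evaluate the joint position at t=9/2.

y_0 = S_0(0) = a_0 = 3
y_1 = S_1(0) = a_1 = -4
y_2 = S_2(0) = a_2 = 3
y_3 = S_2(1) = 4
t_q=9/2 is in segment 2 (τ=1/2); S_2(τ)=207/55

y_0=3 y_1=-4 y_2=3 y_3=4
S(9/2) = 207/55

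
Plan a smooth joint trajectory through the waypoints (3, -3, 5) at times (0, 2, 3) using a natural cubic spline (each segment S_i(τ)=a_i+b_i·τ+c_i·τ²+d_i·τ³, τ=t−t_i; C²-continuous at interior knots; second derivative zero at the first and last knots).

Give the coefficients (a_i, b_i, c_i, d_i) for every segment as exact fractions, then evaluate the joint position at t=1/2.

Δ: Δ0=-3, Δ1=8
row 1: diag=6, rhs=66; c'=1/6, d'=11
back: M1=11
M: M0=0, M1=11, M2=0
seg 0: a=3, c=M0/2=0, d=(M1−M0)/(6·2)=11/12, b=Δ0−h0·(2M0+M1)/6=-20/3
seg 1: a=-3, c=M1/2=11/2, d=(M2−M1)/(6·1)=-11/6, b=Δ1−h1·(2M1+M2)/6=13/3
t_q=1/2 → seg 0, τ=1/2; S=3+-20/3·τ+0·τ²+11/12·τ³=-7/32

  seg 0: a=3 b=-20/3 c=0 d=11/12
  seg 1: a=-3 b=13/3 c=11/2 d=-11/6
S(1/2) = -7/32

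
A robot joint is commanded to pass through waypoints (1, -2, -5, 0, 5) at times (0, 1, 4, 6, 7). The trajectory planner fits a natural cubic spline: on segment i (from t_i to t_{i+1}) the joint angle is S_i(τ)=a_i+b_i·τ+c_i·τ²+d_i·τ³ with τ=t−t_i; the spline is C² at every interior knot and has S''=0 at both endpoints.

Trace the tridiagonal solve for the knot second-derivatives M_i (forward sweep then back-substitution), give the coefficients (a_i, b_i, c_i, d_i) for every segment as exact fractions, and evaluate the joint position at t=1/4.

Δ: Δ0=-3, Δ1=-1, Δ2=5/2, Δ3=5
row 1: diag=8, rhs=12; c'=3/8, d'=3/2
row 2: denom=10−3·3/8=71/8; d'=(21−3·3/2)/(71/8)=132/71
row 3: denom=6−2·16/71=394/71; d'=(15−2·132/71)/(394/71)=801/394
back: M3=801/394
back: M2=132/71−16/71·801/394=276/197
back: M1=3/2−3/8·276/197=192/197
M: M0=0, M1=192/197, M2=276/197, M3=801/394, M4=0
seg 0: a=1, c=M0/2=0, d=(M1−M0)/(6·1)=32/197, b=Δ0−h0·(2M0+M1)/6=-623/197
seg 1: a=-2, c=M1/2=96/197, d=(M2−M1)/(6·3)=14/591, b=Δ1−h1·(2M1+M2)/6=-527/197
seg 2: a=-5, c=M2/2=138/197, d=(M3−M2)/(6·2)=83/1576, b=Δ2−h2·(2M2+M3)/6=175/197
seg 3: a=0, c=M3/2=801/788, d=(M4−M3)/(6·1)=-267/788, b=Δ3−h3·(2M3+M4)/6=1703/394
t_q=1/4 → seg 0, τ=1/4; S=1+-623/197·τ+0·τ²+32/197·τ³=167/788

  seg 0: a=1 b=-623/197 c=0 d=32/197
  seg 1: a=-2 b=-527/197 c=96/197 d=14/591
  seg 2: a=-5 b=175/197 c=138/197 d=83/1576
  seg 3: a=0 b=1703/394 c=801/788 d=-267/788
S(1/4) = 167/788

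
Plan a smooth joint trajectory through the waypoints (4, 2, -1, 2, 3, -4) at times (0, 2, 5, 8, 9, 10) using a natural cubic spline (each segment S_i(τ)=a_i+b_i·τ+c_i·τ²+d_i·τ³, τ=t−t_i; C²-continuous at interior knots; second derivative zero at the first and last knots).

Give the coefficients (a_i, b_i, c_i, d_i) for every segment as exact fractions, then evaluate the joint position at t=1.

Δ: Δ0=-1, Δ1=-1, Δ2=1, Δ3=1, Δ4=-7
row 1: diag=10, rhs=0; c'=3/10, d'=0
row 2: denom=12−3·3/10=111/10; d'=(12−3·0)/(111/10)=40/37
row 3: denom=8−3·10/37=266/37; d'=(0−3·40/37)/(266/37)=-60/133
row 4: denom=4−1·37/266=1027/266; d'=(-48−1·-60/133)/(1027/266)=-12648/1027
back: M4=-12648/1027
back: M3=-60/133−37/266·-12648/1027=1296/1027
back: M2=40/37−10/37·1296/1027=760/1027
back: M1=0−3/10·760/1027=-228/1027
M: M0=0, M1=-228/1027, M2=760/1027, M3=1296/1027, M4=-12648/1027, M5=0
seg 0: a=4, c=M0/2=0, d=(M1−M0)/(6·2)=-19/1027, b=Δ0−h0·(2M0+M1)/6=-951/1027
seg 1: a=2, c=M1/2=-114/1027, d=(M2−M1)/(6·3)=38/711, b=Δ1−h1·(2M1+M2)/6=-1179/1027
seg 2: a=-1, c=M2/2=380/1027, d=(M3−M2)/(6·3)=268/9243, b=Δ2−h2·(2M2+M3)/6=-381/1027
seg 3: a=2, c=M3/2=648/1027, d=(M4−M3)/(6·1)=-2324/1027, b=Δ3−h3·(2M3+M4)/6=2703/1027
seg 4: a=3, c=M4/2=-6324/1027, d=(M5−M4)/(6·1)=2108/1027, b=Δ4−h4·(2M4+M5)/6=-2973/1027
t_q=1 → seg 0, τ=1; S=4+-951/1027·τ+0·τ²+-19/1027·τ³=3138/1027

  seg 0: a=4 b=-951/1027 c=0 d=-19/1027
  seg 1: a=2 b=-1179/1027 c=-114/1027 d=38/711
  seg 2: a=-1 b=-381/1027 c=380/1027 d=268/9243
  seg 3: a=2 b=2703/1027 c=648/1027 d=-2324/1027
  seg 4: a=3 b=-2973/1027 c=-6324/1027 d=2108/1027
S(1) = 3138/1027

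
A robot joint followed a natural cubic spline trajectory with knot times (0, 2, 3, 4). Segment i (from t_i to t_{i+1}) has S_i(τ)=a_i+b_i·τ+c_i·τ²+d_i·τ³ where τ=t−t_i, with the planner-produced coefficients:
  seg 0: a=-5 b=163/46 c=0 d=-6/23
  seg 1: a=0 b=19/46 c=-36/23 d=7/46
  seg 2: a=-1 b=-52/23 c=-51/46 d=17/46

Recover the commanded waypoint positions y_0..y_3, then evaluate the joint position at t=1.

y_0=-5 y_1=0 y_2=-1 y_3=-4
S(1) = -79/46

y_0 = S_0(0) = a_0 = -5
y_1 = S_1(0) = a_1 = 0
y_2 = S_2(0) = a_2 = -1
y_3 = S_2(1) = -4
t_q=1 is in segment 0 (τ=1); S_0(τ)=-79/46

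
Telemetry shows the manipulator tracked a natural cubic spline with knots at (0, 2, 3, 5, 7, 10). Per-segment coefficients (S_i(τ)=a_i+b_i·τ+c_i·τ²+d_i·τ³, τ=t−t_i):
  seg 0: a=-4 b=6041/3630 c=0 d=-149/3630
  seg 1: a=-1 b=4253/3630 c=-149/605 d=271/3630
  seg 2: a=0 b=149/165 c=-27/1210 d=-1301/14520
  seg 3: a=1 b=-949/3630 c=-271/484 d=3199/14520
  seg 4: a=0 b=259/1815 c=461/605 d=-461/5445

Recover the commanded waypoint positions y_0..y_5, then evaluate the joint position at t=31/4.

y_0=-4 y_1=-1 y_2=0 y_3=1 y_4=0 y_5=5
S(31/4) = 19357/38720

y_0 = S_0(0) = a_0 = -4
y_1 = S_1(0) = a_1 = -1
y_2 = S_2(0) = a_2 = 0
y_3 = S_3(0) = a_3 = 1
y_4 = S_4(0) = a_4 = 0
y_5 = S_4(3) = 5
t_q=31/4 is in segment 4 (τ=3/4); S_4(τ)=19357/38720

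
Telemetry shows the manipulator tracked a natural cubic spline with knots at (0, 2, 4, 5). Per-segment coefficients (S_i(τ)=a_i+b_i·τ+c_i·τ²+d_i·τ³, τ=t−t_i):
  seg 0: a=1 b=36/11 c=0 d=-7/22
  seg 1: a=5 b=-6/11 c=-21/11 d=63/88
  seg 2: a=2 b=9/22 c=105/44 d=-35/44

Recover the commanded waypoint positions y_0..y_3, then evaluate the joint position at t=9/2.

y_0=1 y_1=5 y_2=2 y_3=4
S(9/2) = 951/352

y_0 = S_0(0) = a_0 = 1
y_1 = S_1(0) = a_1 = 5
y_2 = S_2(0) = a_2 = 2
y_3 = S_2(1) = 4
t_q=9/2 is in segment 2 (τ=1/2); S_2(τ)=951/352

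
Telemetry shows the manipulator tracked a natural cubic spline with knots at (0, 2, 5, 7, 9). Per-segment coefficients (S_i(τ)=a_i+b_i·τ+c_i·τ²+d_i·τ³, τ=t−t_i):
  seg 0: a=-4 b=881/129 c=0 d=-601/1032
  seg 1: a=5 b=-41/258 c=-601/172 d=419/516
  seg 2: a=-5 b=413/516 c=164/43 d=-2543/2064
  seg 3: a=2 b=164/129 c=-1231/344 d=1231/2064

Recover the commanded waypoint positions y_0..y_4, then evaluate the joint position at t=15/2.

y_0=-4 y_1=5 y_2=-5 y_3=2 y_4=-5
S(15/2) = 9993/5504

y_0 = S_0(0) = a_0 = -4
y_1 = S_1(0) = a_1 = 5
y_2 = S_2(0) = a_2 = -5
y_3 = S_3(0) = a_3 = 2
y_4 = S_3(2) = -5
t_q=15/2 is in segment 3 (τ=1/2); S_3(τ)=9993/5504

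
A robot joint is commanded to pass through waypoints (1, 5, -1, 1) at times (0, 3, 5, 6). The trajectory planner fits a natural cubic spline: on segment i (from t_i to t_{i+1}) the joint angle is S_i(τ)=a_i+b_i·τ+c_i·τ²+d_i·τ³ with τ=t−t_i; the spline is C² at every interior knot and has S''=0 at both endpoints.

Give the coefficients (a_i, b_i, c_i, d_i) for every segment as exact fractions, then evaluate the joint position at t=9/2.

Δ: Δ0=4/3, Δ1=-3, Δ2=2
row 1: diag=10, rhs=-26; c'=1/5, d'=-13/5
row 2: denom=6−2·1/5=28/5; d'=(30−2·-13/5)/(28/5)=44/7
back: M2=44/7
back: M1=-13/5−1/5·44/7=-27/7
M: M0=0, M1=-27/7, M2=44/7, M3=0
seg 0: a=1, c=M0/2=0, d=(M1−M0)/(6·3)=-3/14, b=Δ0−h0·(2M0+M1)/6=137/42
seg 1: a=5, c=M1/2=-27/14, d=(M2−M1)/(6·2)=71/84, b=Δ1−h1·(2M1+M2)/6=-53/21
seg 2: a=-1, c=M2/2=22/7, d=(M3−M2)/(6·1)=-22/21, b=Δ2−h2·(2M2+M3)/6=-2/21
t_q=9/2 → seg 1, τ=3/2; S=5+-53/21·τ+-27/14·τ²+71/84·τ³=-61/224

  seg 0: a=1 b=137/42 c=0 d=-3/14
  seg 1: a=5 b=-53/21 c=-27/14 d=71/84
  seg 2: a=-1 b=-2/21 c=22/7 d=-22/21
S(9/2) = -61/224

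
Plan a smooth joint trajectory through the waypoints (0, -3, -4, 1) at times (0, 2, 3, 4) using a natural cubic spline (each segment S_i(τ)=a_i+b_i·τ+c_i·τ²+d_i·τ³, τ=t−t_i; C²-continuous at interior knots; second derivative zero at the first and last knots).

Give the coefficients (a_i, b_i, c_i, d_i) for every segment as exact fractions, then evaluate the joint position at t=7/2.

Δ: Δ0=-3/2, Δ1=-1, Δ2=5
row 1: diag=6, rhs=3; c'=1/6, d'=1/2
row 2: denom=4−1·1/6=23/6; d'=(36−1·1/2)/(23/6)=213/23
back: M2=213/23
back: M1=1/2−1/6·213/23=-24/23
M: M0=0, M1=-24/23, M2=213/23, M3=0
seg 0: a=0, c=M0/2=0, d=(M1−M0)/(6·2)=-2/23, b=Δ0−h0·(2M0+M1)/6=-53/46
seg 1: a=-3, c=M1/2=-12/23, d=(M2−M1)/(6·1)=79/46, b=Δ1−h1·(2M1+M2)/6=-101/46
seg 2: a=-4, c=M2/2=213/46, d=(M3−M2)/(6·1)=-71/46, b=Δ2−h2·(2M2+M3)/6=44/23
t_q=7/2 → seg 2, τ=1/2; S=-4+44/23·τ+213/46·τ²+-71/46·τ³=-765/368

  seg 0: a=0 b=-53/46 c=0 d=-2/23
  seg 1: a=-3 b=-101/46 c=-12/23 d=79/46
  seg 2: a=-4 b=44/23 c=213/46 d=-71/46
S(7/2) = -765/368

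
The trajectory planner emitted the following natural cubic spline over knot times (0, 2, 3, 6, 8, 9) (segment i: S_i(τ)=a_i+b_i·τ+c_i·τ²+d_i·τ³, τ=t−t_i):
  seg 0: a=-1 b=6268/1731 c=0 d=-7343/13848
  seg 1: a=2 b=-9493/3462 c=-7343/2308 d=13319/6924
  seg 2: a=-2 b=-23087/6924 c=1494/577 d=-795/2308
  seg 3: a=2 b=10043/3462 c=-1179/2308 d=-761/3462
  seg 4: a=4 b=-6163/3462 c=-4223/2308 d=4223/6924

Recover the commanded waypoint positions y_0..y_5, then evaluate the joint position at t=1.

y_0 = S_0(0) = a_0 = -1
y_1 = S_1(0) = a_1 = 2
y_2 = S_2(0) = a_2 = -2
y_3 = S_3(0) = a_3 = 2
y_4 = S_4(0) = a_4 = 4
y_5 = S_4(1) = 1
t_q=1 is in segment 0 (τ=1); S_0(τ)=9651/4616

y_0=-1 y_1=2 y_2=-2 y_3=2 y_4=4 y_5=1
S(1) = 9651/4616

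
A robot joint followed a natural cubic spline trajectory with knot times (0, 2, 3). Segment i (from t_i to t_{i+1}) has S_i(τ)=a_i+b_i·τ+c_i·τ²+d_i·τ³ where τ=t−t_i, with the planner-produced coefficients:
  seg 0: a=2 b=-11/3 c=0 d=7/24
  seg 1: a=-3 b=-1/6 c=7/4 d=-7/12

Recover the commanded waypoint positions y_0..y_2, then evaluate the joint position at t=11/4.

y_0=2 y_1=-3 y_2=-2
S(11/4) = -611/256

y_0 = S_0(0) = a_0 = 2
y_1 = S_1(0) = a_1 = -3
y_2 = S_1(1) = -2
t_q=11/4 is in segment 1 (τ=3/4); S_1(τ)=-611/256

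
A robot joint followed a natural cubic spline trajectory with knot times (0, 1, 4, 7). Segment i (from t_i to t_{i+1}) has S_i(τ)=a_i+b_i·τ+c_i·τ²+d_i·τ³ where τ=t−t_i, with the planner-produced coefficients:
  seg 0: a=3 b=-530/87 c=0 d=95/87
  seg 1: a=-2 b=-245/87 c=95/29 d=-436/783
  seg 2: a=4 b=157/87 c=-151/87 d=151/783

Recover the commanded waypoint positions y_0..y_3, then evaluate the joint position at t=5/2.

y_0 = S_0(0) = a_0 = 3
y_1 = S_1(0) = a_1 = -2
y_2 = S_2(0) = a_2 = 4
y_3 = S_2(3) = -1
t_q=5/2 is in segment 1 (τ=3/2); S_1(τ)=-85/116

y_0=3 y_1=-2 y_2=4 y_3=-1
S(5/2) = -85/116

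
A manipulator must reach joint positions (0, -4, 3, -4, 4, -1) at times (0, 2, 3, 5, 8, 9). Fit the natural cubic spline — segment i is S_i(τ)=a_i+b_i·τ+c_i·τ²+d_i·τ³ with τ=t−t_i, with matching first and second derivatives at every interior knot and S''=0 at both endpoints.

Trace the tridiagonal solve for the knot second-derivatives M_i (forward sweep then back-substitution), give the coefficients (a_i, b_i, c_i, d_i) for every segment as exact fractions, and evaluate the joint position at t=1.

  seg 0: a=0 b=-40375/6879 c=0 d=26617/27516
  seg 1: a=-4 b=39476/6879 c=26617/4586 d=-62497/13758
  seg 2: a=3 b=51163/13758 c=-17940/2293 d=28991/13758
  seg 3: a=-4 b=-31505/13758 c=11051/2293 d=-14525/13758
  seg 4: a=4 b=-12922/6879 c=-21473/4586 d=21473/13758
S(1) = -44961/9172

Δ: Δ0=-2, Δ1=7, Δ2=-7/2, Δ3=8/3, Δ4=-5
row 1: diag=6, rhs=54; c'=1/6, d'=9
row 2: denom=6−1·1/6=35/6; d'=(-63−1·9)/(35/6)=-432/35
row 3: denom=10−2·12/35=326/35; d'=(37−2·-432/35)/(326/35)=2159/326
row 4: denom=8−3·105/326=2293/326; d'=(-46−3·2159/326)/(2293/326)=-21473/2293
back: M4=-21473/2293
back: M3=2159/326−105/326·-21473/2293=22102/2293
back: M2=-432/35−12/35·22102/2293=-35880/2293
back: M1=9−1/6·-35880/2293=26617/2293
M: M0=0, M1=26617/2293, M2=-35880/2293, M3=22102/2293, M4=-21473/2293, M5=0
seg 0: a=0, c=M0/2=0, d=(M1−M0)/(6·2)=26617/27516, b=Δ0−h0·(2M0+M1)/6=-40375/6879
seg 1: a=-4, c=M1/2=26617/4586, d=(M2−M1)/(6·1)=-62497/13758, b=Δ1−h1·(2M1+M2)/6=39476/6879
seg 2: a=3, c=M2/2=-17940/2293, d=(M3−M2)/(6·2)=28991/13758, b=Δ2−h2·(2M2+M3)/6=51163/13758
seg 3: a=-4, c=M3/2=11051/2293, d=(M4−M3)/(6·3)=-14525/13758, b=Δ3−h3·(2M3+M4)/6=-31505/13758
seg 4: a=4, c=M4/2=-21473/4586, d=(M5−M4)/(6·1)=21473/13758, b=Δ4−h4·(2M4+M5)/6=-12922/6879
t_q=1 → seg 0, τ=1; S=0+-40375/6879·τ+0·τ²+26617/27516·τ³=-44961/9172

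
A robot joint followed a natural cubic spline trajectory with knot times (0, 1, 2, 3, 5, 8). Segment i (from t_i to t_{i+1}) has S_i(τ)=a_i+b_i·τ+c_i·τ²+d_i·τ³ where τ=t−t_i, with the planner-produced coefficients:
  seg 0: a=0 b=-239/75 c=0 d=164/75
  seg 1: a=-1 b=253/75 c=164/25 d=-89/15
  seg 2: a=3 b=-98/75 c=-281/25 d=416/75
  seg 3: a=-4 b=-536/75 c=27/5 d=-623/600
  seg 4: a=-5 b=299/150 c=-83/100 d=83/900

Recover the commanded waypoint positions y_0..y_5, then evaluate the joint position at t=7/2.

y_0 = S_0(0) = a_0 = 0
y_1 = S_1(0) = a_1 = -1
y_2 = S_2(0) = a_2 = 3
y_3 = S_3(0) = a_3 = -4
y_4 = S_4(0) = a_4 = -5
y_5 = S_4(3) = -4
t_q=7/2 is in segment 3 (τ=1/2); S_3(τ)=-2033/320

y_0=0 y_1=-1 y_2=3 y_3=-4 y_4=-5 y_5=-4
S(7/2) = -2033/320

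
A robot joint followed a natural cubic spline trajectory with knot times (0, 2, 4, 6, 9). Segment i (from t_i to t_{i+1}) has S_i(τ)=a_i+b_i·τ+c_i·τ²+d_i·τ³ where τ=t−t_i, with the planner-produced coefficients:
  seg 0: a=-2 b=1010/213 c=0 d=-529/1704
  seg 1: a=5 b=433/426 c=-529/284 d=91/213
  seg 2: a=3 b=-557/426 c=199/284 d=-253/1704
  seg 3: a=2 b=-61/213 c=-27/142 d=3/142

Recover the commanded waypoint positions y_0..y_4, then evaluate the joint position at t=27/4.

y_0=-2 y_1=5 y_2=3 y_3=2 y_4=0
S(27/4) = 15333/9088

y_0 = S_0(0) = a_0 = -2
y_1 = S_1(0) = a_1 = 5
y_2 = S_2(0) = a_2 = 3
y_3 = S_3(0) = a_3 = 2
y_4 = S_3(3) = 0
t_q=27/4 is in segment 3 (τ=3/4); S_3(τ)=15333/9088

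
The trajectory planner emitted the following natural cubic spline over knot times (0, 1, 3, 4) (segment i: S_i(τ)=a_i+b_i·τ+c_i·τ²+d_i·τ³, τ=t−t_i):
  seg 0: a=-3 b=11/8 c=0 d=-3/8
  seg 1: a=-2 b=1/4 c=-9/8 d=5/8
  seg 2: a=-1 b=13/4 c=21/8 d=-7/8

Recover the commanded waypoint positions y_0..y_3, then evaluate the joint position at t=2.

y_0=-3 y_1=-2 y_2=-1 y_3=4
S(2) = -9/4

y_0 = S_0(0) = a_0 = -3
y_1 = S_1(0) = a_1 = -2
y_2 = S_2(0) = a_2 = -1
y_3 = S_2(1) = 4
t_q=2 is in segment 1 (τ=1); S_1(τ)=-9/4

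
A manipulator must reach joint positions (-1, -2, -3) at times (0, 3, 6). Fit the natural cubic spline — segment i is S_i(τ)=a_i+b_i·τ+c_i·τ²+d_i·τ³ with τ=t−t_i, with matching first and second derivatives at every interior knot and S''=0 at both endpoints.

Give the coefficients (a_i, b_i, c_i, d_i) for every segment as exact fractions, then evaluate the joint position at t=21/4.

  seg 0: a=-1 b=-1/3 c=0 d=0
  seg 1: a=-2 b=-1/3 c=0 d=0
S(21/4) = -11/4

Δ: Δ0=-1/3, Δ1=-1/3
row 1: diag=12, rhs=0; c'=1/4, d'=0
back: M1=0
M: M0=0, M1=0, M2=0
seg 0: a=-1, c=M0/2=0, d=(M1−M0)/(6·3)=0, b=Δ0−h0·(2M0+M1)/6=-1/3
seg 1: a=-2, c=M1/2=0, d=(M2−M1)/(6·3)=0, b=Δ1−h1·(2M1+M2)/6=-1/3
t_q=21/4 → seg 1, τ=9/4; S=-2+-1/3·τ+0·τ²+0·τ³=-11/4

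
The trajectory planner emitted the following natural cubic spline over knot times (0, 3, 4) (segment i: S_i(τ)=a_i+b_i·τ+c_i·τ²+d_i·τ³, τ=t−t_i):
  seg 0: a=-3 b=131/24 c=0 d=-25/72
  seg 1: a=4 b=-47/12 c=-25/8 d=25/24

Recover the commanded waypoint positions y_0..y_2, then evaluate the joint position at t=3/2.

y_0=-3 y_1=4 y_2=-2
S(3/2) = 257/64

y_0 = S_0(0) = a_0 = -3
y_1 = S_1(0) = a_1 = 4
y_2 = S_1(1) = -2
t_q=3/2 is in segment 0 (τ=3/2); S_0(τ)=257/64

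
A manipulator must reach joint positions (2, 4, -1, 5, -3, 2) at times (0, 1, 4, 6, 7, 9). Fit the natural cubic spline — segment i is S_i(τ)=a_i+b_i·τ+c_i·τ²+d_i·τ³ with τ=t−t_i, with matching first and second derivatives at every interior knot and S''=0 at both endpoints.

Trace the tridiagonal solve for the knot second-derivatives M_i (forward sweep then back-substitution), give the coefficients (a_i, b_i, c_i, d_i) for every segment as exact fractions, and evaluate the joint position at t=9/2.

Δ: Δ0=2, Δ1=-5/3, Δ2=3, Δ3=-8, Δ4=5/2
row 1: diag=8, rhs=-22; c'=3/8, d'=-11/4
row 2: denom=10−3·3/8=71/8; d'=(28−3·-11/4)/(71/8)=290/71
row 3: denom=6−2·16/71=394/71; d'=(-66−2·290/71)/(394/71)=-2633/197
row 4: denom=6−1·71/394=2293/394; d'=(63−1·-2633/197)/(2293/394)=30088/2293
back: M4=30088/2293
back: M3=-2633/197−71/394·30088/2293=-36069/2293
back: M2=290/71−16/71·-36069/2293=17494/2293
back: M1=-11/4−3/8·17494/2293=-12866/2293
M: M0=0, M1=-12866/2293, M2=17494/2293, M3=-36069/2293, M4=30088/2293, M5=0
seg 0: a=2, c=M0/2=0, d=(M1−M0)/(6·1)=-6433/6879, b=Δ0−h0·(2M0+M1)/6=20191/6879
seg 1: a=4, c=M1/2=-6433/2293, d=(M2−M1)/(6·3)=5060/6879, b=Δ1−h1·(2M1+M2)/6=892/6879
seg 2: a=-1, c=M2/2=8747/2293, d=(M3−M2)/(6·2)=-53563/27516, b=Δ2−h2·(2M2+M3)/6=21718/6879
seg 3: a=5, c=M3/2=-36069/4586, d=(M4−M3)/(6·1)=66157/13758, b=Δ3−h3·(2M3+M4)/6=-34007/6879
seg 4: a=-3, c=M4/2=15044/2293, d=(M5−M4)/(6·2)=-7522/6879, b=Δ4−h4·(2M4+M5)/6=-85957/13758
t_q=9/2 → seg 2, τ=1/2; S=-1+21718/6879·τ+8747/2293·τ²+-53563/27516·τ³=94575/73376

  seg 0: a=2 b=20191/6879 c=0 d=-6433/6879
  seg 1: a=4 b=892/6879 c=-6433/2293 d=5060/6879
  seg 2: a=-1 b=21718/6879 c=8747/2293 d=-53563/27516
  seg 3: a=5 b=-34007/6879 c=-36069/4586 d=66157/13758
  seg 4: a=-3 b=-85957/13758 c=15044/2293 d=-7522/6879
S(9/2) = 94575/73376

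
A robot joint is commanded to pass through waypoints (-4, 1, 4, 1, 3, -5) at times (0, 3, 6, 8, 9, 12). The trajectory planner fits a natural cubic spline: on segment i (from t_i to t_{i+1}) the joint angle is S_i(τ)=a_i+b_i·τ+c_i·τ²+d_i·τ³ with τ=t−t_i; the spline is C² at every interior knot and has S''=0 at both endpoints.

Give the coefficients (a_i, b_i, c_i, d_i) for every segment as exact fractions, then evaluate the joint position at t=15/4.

Δ: Δ0=5/3, Δ1=1, Δ2=-3/2, Δ3=2, Δ4=-8/3
row 1: diag=12, rhs=-4; c'=1/4, d'=-1/3
row 2: denom=10−3·1/4=37/4; d'=(-15−3·-1/3)/(37/4)=-56/37
row 3: denom=6−2·8/37=206/37; d'=(21−2·-56/37)/(206/37)=889/206
row 4: denom=8−1·37/206=1611/206; d'=(-28−1·889/206)/(1611/206)=-2219/537
back: M4=-2219/537
back: M3=889/206−37/206·-2219/537=2716/537
back: M2=-56/37−8/37·2716/537=-1400/537
back: M1=-1/3−1/4·-1400/537=57/179
M: M0=0, M1=57/179, M2=-1400/537, M3=2716/537, M4=-2219/537, M5=0
seg 0: a=-4, c=M0/2=0, d=(M1−M0)/(6·3)=19/1074, b=Δ0−h0·(2M0+M1)/6=1619/1074
seg 1: a=1, c=M1/2=57/358, d=(M2−M1)/(6·3)=-1571/9666, b=Δ1−h1·(2M1+M2)/6=1066/537
seg 2: a=4, c=M2/2=-700/537, d=(M3−M2)/(6·2)=343/537, b=Δ2−h2·(2M2+M3)/6=-1555/1074
seg 3: a=1, c=M3/2=1358/537, d=(M4−M3)/(6·1)=-1645/1074, b=Δ3−h3·(2M3+M4)/6=359/358
seg 4: a=3, c=M4/2=-2219/1074, d=(M5−M4)/(6·3)=2219/9666, b=Δ4−h4·(2M4+M5)/6=787/537
t_q=15/4 → seg 1, τ=3/4; S=1+1066/537·τ+57/358·τ²+-1571/9666·τ³=57505/22912

  seg 0: a=-4 b=1619/1074 c=0 d=19/1074
  seg 1: a=1 b=1066/537 c=57/358 d=-1571/9666
  seg 2: a=4 b=-1555/1074 c=-700/537 d=343/537
  seg 3: a=1 b=359/358 c=1358/537 d=-1645/1074
  seg 4: a=3 b=787/537 c=-2219/1074 d=2219/9666
S(15/4) = 57505/22912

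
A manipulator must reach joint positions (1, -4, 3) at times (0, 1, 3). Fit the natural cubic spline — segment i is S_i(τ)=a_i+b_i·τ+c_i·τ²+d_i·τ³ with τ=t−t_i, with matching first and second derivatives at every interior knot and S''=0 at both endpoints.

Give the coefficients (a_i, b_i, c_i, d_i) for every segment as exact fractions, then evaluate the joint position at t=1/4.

  seg 0: a=1 b=-77/12 c=0 d=17/12
  seg 1: a=-4 b=-13/6 c=17/4 d=-17/24
S(1/4) = -149/256

Δ: Δ0=-5, Δ1=7/2
row 1: diag=6, rhs=51; c'=1/3, d'=17/2
back: M1=17/2
M: M0=0, M1=17/2, M2=0
seg 0: a=1, c=M0/2=0, d=(M1−M0)/(6·1)=17/12, b=Δ0−h0·(2M0+M1)/6=-77/12
seg 1: a=-4, c=M1/2=17/4, d=(M2−M1)/(6·2)=-17/24, b=Δ1−h1·(2M1+M2)/6=-13/6
t_q=1/4 → seg 0, τ=1/4; S=1+-77/12·τ+0·τ²+17/12·τ³=-149/256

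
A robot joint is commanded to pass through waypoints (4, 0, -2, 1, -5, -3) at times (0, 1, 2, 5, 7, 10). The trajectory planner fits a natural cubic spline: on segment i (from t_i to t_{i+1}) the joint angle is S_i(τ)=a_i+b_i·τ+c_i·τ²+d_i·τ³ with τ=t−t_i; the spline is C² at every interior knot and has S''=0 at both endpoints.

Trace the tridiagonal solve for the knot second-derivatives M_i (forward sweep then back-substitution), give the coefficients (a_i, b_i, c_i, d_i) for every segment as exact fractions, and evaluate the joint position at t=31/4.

Δ: Δ0=-4, Δ1=-2, Δ2=1, Δ3=-3, Δ4=2/3
row 1: diag=4, rhs=12; c'=1/4, d'=3
row 2: denom=8−1·1/4=31/4; d'=(18−1·3)/(31/4)=60/31
row 3: denom=10−3·12/31=274/31; d'=(-24−3·60/31)/(274/31)=-462/137
row 4: denom=10−2·31/137=1308/137; d'=(22−2·-462/137)/(1308/137)=1969/654
back: M4=1969/654
back: M3=-462/137−31/137·1969/654=-2651/654
back: M2=60/31−12/31·-2651/654=382/109
back: M1=3−1/4·382/109=463/218
M: M0=0, M1=463/218, M2=382/109, M3=-2651/654, M4=1969/654, M5=0
seg 0: a=4, c=M0/2=0, d=(M1−M0)/(6·1)=463/1308, b=Δ0−h0·(2M0+M1)/6=-5695/1308
seg 1: a=0, c=M1/2=463/436, d=(M2−M1)/(6·1)=301/1308, b=Δ1−h1·(2M1+M2)/6=-2153/654
seg 2: a=-2, c=M2/2=191/109, d=(M3−M2)/(6·3)=-4943/11772, b=Δ2−h2·(2M2+M3)/6=-625/1308
seg 3: a=1, c=M3/2=-2651/1308, d=(M4−M3)/(6·2)=385/654, b=Δ3−h3·(2M3+M4)/6=-851/654
seg 4: a=-5, c=M4/2=1969/1308, d=(M5−M4)/(6·3)=-1969/11772, b=Δ4−h4·(2M4+M5)/6=-511/218
t_q=31/4 → seg 4, τ=3/4; S=-5+-511/218·τ+1969/1308·τ²+-1969/11772·τ³=-166917/27904

  seg 0: a=4 b=-5695/1308 c=0 d=463/1308
  seg 1: a=0 b=-2153/654 c=463/436 d=301/1308
  seg 2: a=-2 b=-625/1308 c=191/109 d=-4943/11772
  seg 3: a=1 b=-851/654 c=-2651/1308 d=385/654
  seg 4: a=-5 b=-511/218 c=1969/1308 d=-1969/11772
S(31/4) = -166917/27904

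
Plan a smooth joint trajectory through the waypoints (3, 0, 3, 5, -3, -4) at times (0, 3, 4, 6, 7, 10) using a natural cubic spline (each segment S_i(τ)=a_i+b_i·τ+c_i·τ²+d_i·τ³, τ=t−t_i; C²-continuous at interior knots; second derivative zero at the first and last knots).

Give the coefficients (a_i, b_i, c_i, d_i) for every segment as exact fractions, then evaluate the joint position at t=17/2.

Δ: Δ0=-1, Δ1=3, Δ2=1, Δ3=-8, Δ4=-1/3
row 1: diag=8, rhs=24; c'=1/8, d'=3
row 2: denom=6−1·1/8=47/8; d'=(-12−1·3)/(47/8)=-120/47
row 3: denom=6−2·16/47=250/47; d'=(-54−2·-120/47)/(250/47)=-1149/125
row 4: denom=8−1·47/250=1953/250; d'=(46−1·-1149/125)/(1953/250)=13798/1953
back: M4=13798/1953
back: M3=-1149/125−47/250·13798/1953=-20546/1953
back: M2=-120/47−16/47·-20546/1953=2008/1953
back: M1=3−1/8·2008/1953=5608/1953
M: M0=0, M1=5608/1953, M2=2008/1953, M3=-20546/1953, M4=13798/1953, M5=0
seg 0: a=3, c=M0/2=0, d=(M1−M0)/(6·3)=2804/17577, b=Δ0−h0·(2M0+M1)/6=-4757/1953
seg 1: a=0, c=M1/2=2804/1953, d=(M2−M1)/(6·1)=-200/651, b=Δ1−h1·(2M1+M2)/6=3655/1953
seg 2: a=3, c=M2/2=1004/1953, d=(M3−M2)/(6·2)=-179/186, b=Δ2−h2·(2M2+M3)/6=7463/1953
seg 3: a=5, c=M3/2=-10273/1953, d=(M4−M3)/(6·1)=636/217, b=Δ3−h3·(2M3+M4)/6=-11075/1953
seg 4: a=-3, c=M4/2=6899/1953, d=(M5−M4)/(6·3)=-6899/17577, b=Δ4−h4·(2M4+M5)/6=-14449/1953
t_q=17/2 → seg 4, τ=3/2; S=-3+-14449/1953·τ+6899/1953·τ²+-6899/17577·τ³=-12975/1736

  seg 0: a=3 b=-4757/1953 c=0 d=2804/17577
  seg 1: a=0 b=3655/1953 c=2804/1953 d=-200/651
  seg 2: a=3 b=7463/1953 c=1004/1953 d=-179/186
  seg 3: a=5 b=-11075/1953 c=-10273/1953 d=636/217
  seg 4: a=-3 b=-14449/1953 c=6899/1953 d=-6899/17577
S(17/2) = -12975/1736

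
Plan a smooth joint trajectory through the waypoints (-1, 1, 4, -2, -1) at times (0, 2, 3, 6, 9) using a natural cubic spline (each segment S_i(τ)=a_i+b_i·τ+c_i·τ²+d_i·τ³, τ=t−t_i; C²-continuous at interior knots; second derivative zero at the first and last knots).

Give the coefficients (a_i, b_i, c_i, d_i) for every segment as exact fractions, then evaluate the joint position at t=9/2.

  seg 0: a=-1 b=14/255 c=0 d=241/1020
  seg 1: a=1 b=737/255 c=241/170 d=-667/510
  seg 2: a=4 b=919/510 c=-213/85 d=379/918
  seg 3: a=-2 b=-532/255 c=617/510 d=-617/4590
S(9/2) = 3343/1360

Δ: Δ0=1, Δ1=3, Δ2=-2, Δ3=1/3
row 1: diag=6, rhs=12; c'=1/6, d'=2
row 2: denom=8−1·1/6=47/6; d'=(-30−1·2)/(47/6)=-192/47
row 3: denom=12−3·18/47=510/47; d'=(14−3·-192/47)/(510/47)=617/255
back: M3=617/255
back: M2=-192/47−18/47·617/255=-426/85
back: M1=2−1/6·-426/85=241/85
M: M0=0, M1=241/85, M2=-426/85, M3=617/255, M4=0
seg 0: a=-1, c=M0/2=0, d=(M1−M0)/(6·2)=241/1020, b=Δ0−h0·(2M0+M1)/6=14/255
seg 1: a=1, c=M1/2=241/170, d=(M2−M1)/(6·1)=-667/510, b=Δ1−h1·(2M1+M2)/6=737/255
seg 2: a=4, c=M2/2=-213/85, d=(M3−M2)/(6·3)=379/918, b=Δ2−h2·(2M2+M3)/6=919/510
seg 3: a=-2, c=M3/2=617/510, d=(M4−M3)/(6·3)=-617/4590, b=Δ3−h3·(2M3+M4)/6=-532/255
t_q=9/2 → seg 2, τ=3/2; S=4+919/510·τ+-213/85·τ²+379/918·τ³=3343/1360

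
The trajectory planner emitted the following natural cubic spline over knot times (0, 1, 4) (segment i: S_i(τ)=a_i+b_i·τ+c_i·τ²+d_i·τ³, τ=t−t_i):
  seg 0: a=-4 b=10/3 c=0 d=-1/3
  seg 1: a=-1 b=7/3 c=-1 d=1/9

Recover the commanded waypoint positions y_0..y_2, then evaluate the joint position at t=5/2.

y_0=-4 y_1=-1 y_2=0
S(5/2) = 5/8

y_0 = S_0(0) = a_0 = -4
y_1 = S_1(0) = a_1 = -1
y_2 = S_1(3) = 0
t_q=5/2 is in segment 1 (τ=3/2); S_1(τ)=5/8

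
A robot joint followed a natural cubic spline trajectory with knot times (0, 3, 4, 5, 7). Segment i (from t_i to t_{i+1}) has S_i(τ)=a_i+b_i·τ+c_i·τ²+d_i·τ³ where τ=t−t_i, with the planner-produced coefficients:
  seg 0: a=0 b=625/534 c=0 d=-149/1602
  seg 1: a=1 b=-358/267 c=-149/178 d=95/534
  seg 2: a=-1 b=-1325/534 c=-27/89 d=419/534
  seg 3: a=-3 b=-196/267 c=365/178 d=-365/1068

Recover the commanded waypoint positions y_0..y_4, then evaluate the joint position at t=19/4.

y_0 = S_0(0) = a_0 = 0
y_1 = S_1(0) = a_1 = 1
y_2 = S_2(0) = a_2 = -1
y_3 = S_3(0) = a_3 = -3
y_4 = S_3(2) = 1
t_q=19/4 is in segment 2 (τ=3/4); S_2(τ)=-30765/11392

y_0=0 y_1=1 y_2=-1 y_3=-3 y_4=1
S(19/4) = -30765/11392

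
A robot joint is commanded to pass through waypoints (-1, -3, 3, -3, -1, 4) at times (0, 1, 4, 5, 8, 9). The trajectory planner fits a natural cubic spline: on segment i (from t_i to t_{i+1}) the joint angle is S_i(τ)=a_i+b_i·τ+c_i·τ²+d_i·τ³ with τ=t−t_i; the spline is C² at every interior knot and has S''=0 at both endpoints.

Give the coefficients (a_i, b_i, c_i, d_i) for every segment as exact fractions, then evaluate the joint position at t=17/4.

  seg 0: a=-1 b=-9091/2961 c=0 d=3169/2961
  seg 1: a=-3 b=416/2961 c=3169/987 d=-23015/26649
  seg 2: a=3 b=-11587/2961 c=-13508/2961 d=349/141
  seg 3: a=-3 b=-16616/2961 c=8479/2961 d=-6847/26649
  seg 4: a=-1 b=13717/2961 c=544/987 d=-544/2961
S(17/4) = 112139/63168

Δ: Δ0=-2, Δ1=2, Δ2=-6, Δ3=2/3, Δ4=5
row 1: diag=8, rhs=24; c'=3/8, d'=3
row 2: denom=8−3·3/8=55/8; d'=(-48−3·3)/(55/8)=-456/55
row 3: denom=8−1·8/55=432/55; d'=(40−1·-456/55)/(432/55)=166/27
row 4: denom=8−3·55/144=329/48; d'=(26−3·166/27)/(329/48)=1088/987
back: M4=1088/987
back: M3=166/27−55/144·1088/987=16958/2961
back: M2=-456/55−8/55·16958/2961=-27016/2961
back: M1=3−3/8·-27016/2961=6338/987
M: M0=0, M1=6338/987, M2=-27016/2961, M3=16958/2961, M4=1088/987, M5=0
seg 0: a=-1, c=M0/2=0, d=(M1−M0)/(6·1)=3169/2961, b=Δ0−h0·(2M0+M1)/6=-9091/2961
seg 1: a=-3, c=M1/2=3169/987, d=(M2−M1)/(6·3)=-23015/26649, b=Δ1−h1·(2M1+M2)/6=416/2961
seg 2: a=3, c=M2/2=-13508/2961, d=(M3−M2)/(6·1)=349/141, b=Δ2−h2·(2M2+M3)/6=-11587/2961
seg 3: a=-3, c=M3/2=8479/2961, d=(M4−M3)/(6·3)=-6847/26649, b=Δ3−h3·(2M3+M4)/6=-16616/2961
seg 4: a=-1, c=M4/2=544/987, d=(M5−M4)/(6·1)=-544/2961, b=Δ4−h4·(2M4+M5)/6=13717/2961
t_q=17/4 → seg 2, τ=1/4; S=3+-11587/2961·τ+-13508/2961·τ²+349/141·τ³=112139/63168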